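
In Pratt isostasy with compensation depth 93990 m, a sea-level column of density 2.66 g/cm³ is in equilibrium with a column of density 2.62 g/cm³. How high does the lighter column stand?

1430 m

ρ_ref D = ρ (D + h) → h = D (ρ_ref − ρ)/ρ.
h = 93990 m × (2.66 − 2.62)/2.62 = 1430 m.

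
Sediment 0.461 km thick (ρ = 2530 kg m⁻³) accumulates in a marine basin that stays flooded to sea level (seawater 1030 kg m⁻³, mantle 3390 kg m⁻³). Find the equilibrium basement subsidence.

Submarine loading: the sediment displaces seawater, and the subsidence is in turn flooded, so s (ρ_m − ρ_w) = t (ρ_sed − ρ_w).
s = 0.461 km × (2530 − 1030) / (3390 − 1030) = 0.293 km.

0.293 km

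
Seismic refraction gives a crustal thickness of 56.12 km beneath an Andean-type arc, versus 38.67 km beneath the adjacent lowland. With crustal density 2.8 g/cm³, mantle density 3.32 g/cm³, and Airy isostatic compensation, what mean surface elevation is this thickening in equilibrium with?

2.73 km

Excess crust Δ = 56.12 km − 38.67 km = 17.45 km, split between elevation h and root r with h + r = Δ.
Airy balance ρ_c h = (ρ_m − ρ_c) r gives r = h ρ_c/(ρ_m − ρ_c), so h (1 + ρ_c/(ρ_m − ρ_c)) = Δ, i.e. h = Δ (ρ_m − ρ_c)/ρ_m.
h = 17.45 km × 0.52/3.32 = 2.73 km.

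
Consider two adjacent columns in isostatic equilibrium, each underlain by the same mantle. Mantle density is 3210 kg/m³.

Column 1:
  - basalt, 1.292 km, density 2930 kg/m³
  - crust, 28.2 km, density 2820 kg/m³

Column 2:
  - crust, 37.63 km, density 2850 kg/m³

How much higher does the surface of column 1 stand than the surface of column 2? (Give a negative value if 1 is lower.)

−0.681 km

For any compensation level in the mantle, the mantle terms cancel and isostasy reduces to e = (Σt_1 − Σt_2) − (Σ(ρt)_1 − Σ(ρt)_2) / ρ_m.
Σt_1 = 29.492 km; Σt_2 = 37.63 km; Σ(ρt)_1 = 83309.56; Σ(ρt)_2 = 107245.5 (in km·kg/m³).
e = (29.492 − 37.63) − (83309.56 − 107245.5) / 3210 = −0.681 km.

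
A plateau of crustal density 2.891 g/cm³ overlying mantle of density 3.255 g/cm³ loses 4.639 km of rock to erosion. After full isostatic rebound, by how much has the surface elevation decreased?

Rebound u = e ρ_c/ρ_m = 4.639 km × 2.891/3.255 = 4.12 km.
Net surface drop = e − u = 4.639 km − 4.12 km = e (ρ_m − ρ_c)/ρ_m = 0.519 km.

0.519 km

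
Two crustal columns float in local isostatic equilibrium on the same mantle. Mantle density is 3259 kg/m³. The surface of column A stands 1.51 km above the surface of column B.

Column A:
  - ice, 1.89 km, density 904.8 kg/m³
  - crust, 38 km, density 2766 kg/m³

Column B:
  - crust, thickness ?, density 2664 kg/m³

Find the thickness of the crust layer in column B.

Take the compensation level at the base of the deeper column (depth z_c below the surface of column A) and equate Σ ρ_i t_i down to z_c; mantle fills any gap and the z_c terms cancel.
Column A: 1.89×904.8 + 38×2766 + (z_c − 39.89)×3259
Column B: 1.51×0 + x×2664 + (z_c − 1.51 − 0 − x)×3259
The z_c×3259 term appears on both sides and cancels. Collect the known terms of each column as K = Σ(ρt)_known − 3259 × (depth of known layers): K_A = 106818.072 − 3259×39.89 = −23183.438; K_B = 0 − 3259×(1.51 + 0) = −4921.09.
Balance: K_A = K_B − x×(3259 − 2664), so x = (K_B − K_A)/(3259 − 2664) = 18262.3/595 = 30.7 km.

30.7 km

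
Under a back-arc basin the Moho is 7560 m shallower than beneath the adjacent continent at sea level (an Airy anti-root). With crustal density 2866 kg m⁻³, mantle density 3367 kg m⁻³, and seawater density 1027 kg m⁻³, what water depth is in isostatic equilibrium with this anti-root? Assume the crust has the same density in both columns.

Replacing a thickness d of crust by seawater at the top must be balanced by replacing crust with mantle at the base: d (ρ_c − ρ_w) = a (ρ_m − ρ_c).
d = a (ρ_m − ρ_c)/(ρ_c − ρ_w) = 7560 m × 501/1839 = 2060 m.

2060 m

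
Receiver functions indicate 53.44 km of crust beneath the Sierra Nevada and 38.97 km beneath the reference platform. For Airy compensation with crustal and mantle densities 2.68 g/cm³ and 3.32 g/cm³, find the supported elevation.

Excess crust Δ = 53.44 km − 38.97 km = 14.47 km, split between elevation h and root r with h + r = Δ.
Airy balance ρ_c h = (ρ_m − ρ_c) r gives r = h ρ_c/(ρ_m − ρ_c), so h (1 + ρ_c/(ρ_m − ρ_c)) = Δ, i.e. h = Δ (ρ_m − ρ_c)/ρ_m.
h = 14.47 km × 0.64/3.32 = 2.79 km.

2.79 km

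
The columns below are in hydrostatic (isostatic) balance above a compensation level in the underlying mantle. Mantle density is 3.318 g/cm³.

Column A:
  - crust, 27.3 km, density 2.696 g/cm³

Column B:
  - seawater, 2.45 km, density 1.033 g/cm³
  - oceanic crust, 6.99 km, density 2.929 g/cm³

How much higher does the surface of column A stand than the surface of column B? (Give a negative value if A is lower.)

2.61 km

For any compensation level in the mantle, the mantle terms cancel and isostasy reduces to e = (Σt_A − Σt_B) − (Σ(ρt)_A − Σ(ρt)_B) / ρ_m.
Σt_A = 27.3 km; Σt_B = 9.44 km; Σ(ρt)_A = 73.6008; Σ(ρt)_B = 23.00456 (in km·g/cm³).
e = (27.3 − 9.44) − (73.6008 − 23.00456) / 3.318 = 2.61 km.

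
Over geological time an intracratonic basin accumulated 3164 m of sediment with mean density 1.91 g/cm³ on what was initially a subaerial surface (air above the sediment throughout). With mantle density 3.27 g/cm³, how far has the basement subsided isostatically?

1850 m

Subaerial load: s = t ρ_sed / ρ_m = 3164 m × 1.91/3.27 = 1850 m.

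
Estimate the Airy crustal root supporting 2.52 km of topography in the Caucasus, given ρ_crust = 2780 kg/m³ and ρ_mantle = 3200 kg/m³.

16.7 km

Balancing pressure at the compensation depth: the weight of the topography is balanced by the buoyancy of the root, ρ_c h = (ρ_m − ρ_c) r.
r = h · ρ_c / (ρ_m − ρ_c) = 2.52 km × 2780 / (3200 − 2780) = 16.7 km.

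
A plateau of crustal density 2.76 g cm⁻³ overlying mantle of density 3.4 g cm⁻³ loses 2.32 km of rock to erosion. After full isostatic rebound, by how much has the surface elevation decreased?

0.437 km

Rebound u = e ρ_c/ρ_m = 2.32 km × 2.76/3.4 = 1.883 km.
Net surface drop = e − u = 2.32 km − 1.883 km = e (ρ_m − ρ_c)/ρ_m = 0.437 km.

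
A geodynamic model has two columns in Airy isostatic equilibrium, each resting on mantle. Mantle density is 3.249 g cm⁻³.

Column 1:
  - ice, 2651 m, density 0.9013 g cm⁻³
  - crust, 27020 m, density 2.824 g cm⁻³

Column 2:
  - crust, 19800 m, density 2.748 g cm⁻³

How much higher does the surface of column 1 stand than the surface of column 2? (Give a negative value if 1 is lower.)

For any compensation level in the mantle, the mantle terms cancel and isostasy reduces to e = (Σt_1 − Σt_2) − (Σ(ρt)_1 − Σ(ρt)_2) / ρ_m.
Σt_1 = 29671 m; Σt_2 = 19800 m; Σ(ρt)_1 = 78693.8263; Σ(ρt)_2 = 54410.4 (in m·g cm⁻³).
e = (29671 − 19800) − (78693.8263 − 54410.4) / 3.249 = 2400 m.

2400 m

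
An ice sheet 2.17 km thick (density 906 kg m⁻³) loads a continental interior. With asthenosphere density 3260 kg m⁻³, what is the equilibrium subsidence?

For local isostatic compensation: the ice load ρ_ice t is balanced by mantle displaced below, ρ_m s.
s = t ρ_ice / ρ_m = 2.17 km × 906/3260 = 0.603 km.

0.603 km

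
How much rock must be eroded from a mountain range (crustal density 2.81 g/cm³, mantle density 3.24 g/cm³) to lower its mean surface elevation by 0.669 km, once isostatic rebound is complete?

Net drop Δ = e − u = e − e ρ_c/ρ_m = e (ρ_m − ρ_c)/ρ_m.
e = Δ ρ_m/(ρ_m − ρ_c) = 0.669 km × 3.24/0.43 = 5.04 km.

5.04 km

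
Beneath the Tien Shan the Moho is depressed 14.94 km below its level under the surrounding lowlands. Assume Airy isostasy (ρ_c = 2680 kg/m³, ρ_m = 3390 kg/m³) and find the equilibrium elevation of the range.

For local isostatic compensation: ρ_c h = (ρ_m − ρ_c) r.
h = r (ρ_m − ρ_c) / ρ_c = 14.94 km × (3390 − 2680) / 2680 = 3.96 km.

3.96 km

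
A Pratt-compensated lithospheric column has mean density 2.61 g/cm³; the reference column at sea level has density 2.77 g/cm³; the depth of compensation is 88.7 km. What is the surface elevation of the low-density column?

5.44 km

ρ_ref D = ρ (D + h) → h = D (ρ_ref − ρ)/ρ.
h = 88.7 km × (2.77 − 2.61)/2.61 = 5.44 km.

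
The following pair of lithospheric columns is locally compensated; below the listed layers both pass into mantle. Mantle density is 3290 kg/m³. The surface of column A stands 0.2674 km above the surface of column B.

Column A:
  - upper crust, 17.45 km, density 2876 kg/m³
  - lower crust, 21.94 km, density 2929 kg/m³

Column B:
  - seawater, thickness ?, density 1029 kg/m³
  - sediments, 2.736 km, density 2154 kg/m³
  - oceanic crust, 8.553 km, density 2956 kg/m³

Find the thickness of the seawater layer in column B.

3.67 km

Take the compensation level at the base of the deeper column (depth z_c below the surface of column A) and equate Σ ρ_i t_i down to z_c; mantle fills any gap and the z_c terms cancel.
Column A: 17.45×2876 + 21.94×2929 + (z_c − 39.39)×3290
Column B: 0.2674×0 + x×1029 + 2.736×2154 + 8.553×2956 + (z_c − 0.2674 − 11.289 − x)×3290
The z_c×3290 term appears on both sides and cancels. Collect the known terms of each column as K = Σ(ρt)_known − 3290 × (depth of known layers): K_A = 114448.46 − 3290×39.39 = −15144.64; K_B = 31176.012 − 3290×(0.2674 + 11.289) = −6844.544.
Balance: K_A = K_B − x×(3290 − 1029), so x = (K_B − K_A)/(3290 − 1029) = 8300.1/2261 = 3.67 km.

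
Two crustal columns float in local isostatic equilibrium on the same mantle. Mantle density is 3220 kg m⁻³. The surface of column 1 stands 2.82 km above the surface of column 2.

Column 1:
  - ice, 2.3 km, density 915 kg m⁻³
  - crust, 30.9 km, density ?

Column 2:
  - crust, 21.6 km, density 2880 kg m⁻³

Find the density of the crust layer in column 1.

Take the compensation level at the base of the deeper column (depth z_c below the surface of column 1) and equate Σ ρ_i t_i down to z_c; mantle fills any gap and the z_c terms cancel.
Column 1: 2.3×915 + 30.9×ρ + (z_c − 33.2)×3220
Column 2: 2.82×0 + 21.6×2880 + (z_c − 2.82 − 21.6)×3220
The z_c×3220 term appears on both sides and cancels. Collect the known terms of each column as K = Σ(ρt)_known − 3220 × (depth of known layers): K_1 = 2104.5 − 3220×33.2 = −104799.5; K_2 = 62208 − 3220×(2.82 + 21.6) = −16424.4.
Balance: K_1 + 30.9×ρ = K_2, so ρ = (K_2 − K_1)/30.9 = 88375.1/30.9 = 2860 kg m⁻³.

2860 kg m⁻³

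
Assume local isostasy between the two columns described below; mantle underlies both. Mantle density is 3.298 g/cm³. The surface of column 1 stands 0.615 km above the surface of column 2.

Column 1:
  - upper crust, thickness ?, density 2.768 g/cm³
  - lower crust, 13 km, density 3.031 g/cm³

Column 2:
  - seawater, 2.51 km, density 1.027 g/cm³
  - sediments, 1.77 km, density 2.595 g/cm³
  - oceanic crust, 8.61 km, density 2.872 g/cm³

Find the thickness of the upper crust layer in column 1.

17.3 km

Take the compensation level at the base of the deeper column (depth z_c below the surface of column 1) and equate Σ ρ_i t_i down to z_c; mantle fills any gap and the z_c terms cancel.
Column 1: x×2.768 + 13×3.031 + (z_c − 13 − x)×3.298
Column 2: 0.615×0 + 2.51×1.027 + 1.77×2.595 + 8.61×2.872 + (z_c − 0.615 − 12.89)×3.298
The z_c×3.298 term appears on both sides and cancels. Collect the known terms of each column as K = Σ(ρt)_known − 3.298 × (depth of known layers): K_1 = 39.403 − 3.298×13 = −3.471; K_2 = 31.89884 − 3.298×(0.615 + 12.89) = −12.64065.
Balance: K_1 − x×(3.298 − 2.768) = K_2, so x = (K_1 − K_2)/(3.298 − 2.768) = 9.16965/0.53 = 17.3 km.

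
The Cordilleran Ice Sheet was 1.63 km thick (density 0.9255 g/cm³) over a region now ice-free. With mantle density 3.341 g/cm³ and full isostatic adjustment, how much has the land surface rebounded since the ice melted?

0.452 km

Removing the load lets mantle flow back in; uplift u satisfies ρ_ice t = ρ_m u.
u = t ρ_ice/ρ_m = 1.63 km × 0.9255/3.341 = 0.452 km.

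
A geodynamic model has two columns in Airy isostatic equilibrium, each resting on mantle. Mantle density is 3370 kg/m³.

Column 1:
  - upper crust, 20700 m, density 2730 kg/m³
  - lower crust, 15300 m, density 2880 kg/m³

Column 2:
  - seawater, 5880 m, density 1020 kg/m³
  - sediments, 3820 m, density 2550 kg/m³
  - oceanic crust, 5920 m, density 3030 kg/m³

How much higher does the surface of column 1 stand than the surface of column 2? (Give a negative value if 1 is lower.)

529 m

For any compensation level in the mantle, the mantle terms cancel and isostasy reduces to e = (Σt_1 − Σt_2) − (Σ(ρt)_1 − Σ(ρt)_2) / ρ_m.
Σt_1 = 36000 m; Σt_2 = 15620 m; Σ(ρt)_1 = 100575000; Σ(ρt)_2 = 33676200 (in m·kg/m³).
e = (36000 − 15620) − (100575000 − 33676200) / 3370 = 529 m.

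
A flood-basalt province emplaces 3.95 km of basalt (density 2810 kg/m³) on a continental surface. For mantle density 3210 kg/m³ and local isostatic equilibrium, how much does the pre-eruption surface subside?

3.46 km

Subaerial loading: s = t ρ_load / ρ_m.
s = 3.95 km × 2810/3210 = 3.46 km.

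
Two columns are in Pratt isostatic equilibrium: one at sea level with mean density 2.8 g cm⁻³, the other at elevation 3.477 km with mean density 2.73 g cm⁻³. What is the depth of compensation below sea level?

ρ_ref D = ρ (D + h) → D (ρ_ref − ρ) = ρ h.
D = ρ h/(ρ_ref − ρ) = 2.73 × 3.477 km/(2.8 − 2.73) = 136 km.

136 km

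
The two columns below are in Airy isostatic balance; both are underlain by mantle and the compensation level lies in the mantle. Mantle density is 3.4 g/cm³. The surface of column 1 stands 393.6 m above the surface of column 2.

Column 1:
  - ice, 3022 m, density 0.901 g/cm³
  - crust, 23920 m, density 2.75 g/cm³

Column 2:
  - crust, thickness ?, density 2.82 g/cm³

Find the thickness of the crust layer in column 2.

37500 m

Take the compensation level at the base of the deeper column (depth z_c below the surface of column 1) and equate Σ ρ_i t_i down to z_c; mantle fills any gap and the z_c terms cancel.
Column 1: 3022×0.901 + 23920×2.75 + (z_c − 26942)×3.4
Column 2: 393.6×0 + x×2.82 + (z_c − 393.6 − 0 − x)×3.4
The z_c×3.4 term appears on both sides and cancels. Collect the known terms of each column as K = Σ(ρt)_known − 3.4 × (depth of known layers): K_1 = 68502.822 − 3.4×26942 = −23099.978; K_2 = 0 − 3.4×(393.6 + 0) = −1338.24.
Balance: K_1 = K_2 − x×(3.4 − 2.82), so x = (K_2 − K_1)/(3.4 − 2.82) = 21761.7/0.58 = 37500 m.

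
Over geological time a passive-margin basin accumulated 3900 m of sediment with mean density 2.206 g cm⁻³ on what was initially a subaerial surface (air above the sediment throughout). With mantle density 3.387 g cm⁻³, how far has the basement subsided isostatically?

2540 m

Subaerial load: s = t ρ_sed / ρ_m = 3900 m × 2.206/3.387 = 2540 m.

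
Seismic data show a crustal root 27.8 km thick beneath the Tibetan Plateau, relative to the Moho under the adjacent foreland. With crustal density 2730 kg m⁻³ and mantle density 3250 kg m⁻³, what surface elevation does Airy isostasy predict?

By Archimedes' principle applied to the lithosphere: ρ_c h = (ρ_m − ρ_c) r.
h = r (ρ_m − ρ_c) / ρ_c = 27.8 km × (3250 − 2730) / 2730 = 5.3 km.

5.3 km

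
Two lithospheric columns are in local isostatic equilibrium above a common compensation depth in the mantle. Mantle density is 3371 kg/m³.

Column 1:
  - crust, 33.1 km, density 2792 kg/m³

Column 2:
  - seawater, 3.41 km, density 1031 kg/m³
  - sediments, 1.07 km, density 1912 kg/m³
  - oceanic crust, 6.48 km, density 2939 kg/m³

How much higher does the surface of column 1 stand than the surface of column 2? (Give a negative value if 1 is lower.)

For any compensation level in the mantle, the mantle terms cancel and isostasy reduces to e = (Σt_1 − Σt_2) − (Σ(ρt)_1 − Σ(ρt)_2) / ρ_m.
Σt_1 = 33.1 km; Σt_2 = 10.96 km; Σ(ρt)_1 = 92415.2; Σ(ρt)_2 = 24606.27 (in km·kg/m³).
e = (33.1 − 10.96) − (92415.2 − 24606.27) / 3371 = 2.02 km.

2.02 km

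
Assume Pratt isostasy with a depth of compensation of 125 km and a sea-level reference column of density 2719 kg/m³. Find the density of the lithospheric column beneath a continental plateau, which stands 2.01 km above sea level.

Pratt balance: ρ_ref D = ρ (D + h).
ρ = ρ_ref D/(D + h) = 2719 × 125 km/(125 km + 2.01 km) = 2680 kg/m³.

2680 kg/m³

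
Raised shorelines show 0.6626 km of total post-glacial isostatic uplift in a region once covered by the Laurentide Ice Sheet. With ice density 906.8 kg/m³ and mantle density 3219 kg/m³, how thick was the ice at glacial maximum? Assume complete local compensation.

2.35 km

u = t ρ_ice/ρ_m → t = u ρ_m/ρ_ice = 0.6626 km × 3219/906.8 = 2.35 km.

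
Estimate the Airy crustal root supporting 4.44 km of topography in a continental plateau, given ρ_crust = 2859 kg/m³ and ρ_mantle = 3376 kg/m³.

24.6 km

For local isostatic compensation: the weight of the topography is balanced by the buoyancy of the root, ρ_c h = (ρ_m − ρ_c) r.
r = h · ρ_c / (ρ_m − ρ_c) = 4.44 km × 2859 / (3376 − 2859) = 24.6 km.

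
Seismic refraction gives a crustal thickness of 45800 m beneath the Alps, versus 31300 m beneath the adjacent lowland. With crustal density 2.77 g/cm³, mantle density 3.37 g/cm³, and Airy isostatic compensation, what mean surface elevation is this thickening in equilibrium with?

Excess crust Δ = 45800 m − 31300 m = 14500 m, split between elevation h and root r with h + r = Δ.
Airy balance ρ_c h = (ρ_m − ρ_c) r gives r = h ρ_c/(ρ_m − ρ_c), so h (1 + ρ_c/(ρ_m − ρ_c)) = Δ, i.e. h = Δ (ρ_m − ρ_c)/ρ_m.
h = 14500 m × 0.6/3.37 = 2580 m.

2580 m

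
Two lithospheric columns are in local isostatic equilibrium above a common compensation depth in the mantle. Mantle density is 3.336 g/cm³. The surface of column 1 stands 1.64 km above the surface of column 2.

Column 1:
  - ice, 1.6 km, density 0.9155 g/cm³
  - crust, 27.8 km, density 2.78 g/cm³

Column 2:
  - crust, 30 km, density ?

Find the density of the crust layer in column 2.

2.87 g/cm³

Take the compensation level at the base of the deeper column (depth z_c below the surface of column 1) and equate Σ ρ_i t_i down to z_c; mantle fills any gap and the z_c terms cancel.
Column 1: 1.6×0.9155 + 27.8×2.78 + (z_c − 29.4)×3.336
Column 2: 1.64×0 + 30×ρ + (z_c − 1.64 − 30)×3.336
The z_c×3.336 term appears on both sides and cancels. Collect the known terms of each column as K = Σ(ρt)_known − 3.336 × (depth of known layers): K_1 = 78.7488 − 3.336×29.4 = −19.3296; K_2 = 0 − 3.336×(1.64 + 30) = −105.55104.
Balance: K_1 = K_2 + 30×ρ, so ρ = (K_1 − K_2)/30 = 86.2214/30 = 2.87 g/cm³.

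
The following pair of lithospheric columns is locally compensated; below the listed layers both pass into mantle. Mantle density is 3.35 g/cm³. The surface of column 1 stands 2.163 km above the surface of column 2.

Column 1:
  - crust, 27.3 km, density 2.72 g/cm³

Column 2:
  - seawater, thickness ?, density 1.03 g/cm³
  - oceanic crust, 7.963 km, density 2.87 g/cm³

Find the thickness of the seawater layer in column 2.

2.64 km

Take the compensation level at the base of the deeper column (depth z_c below the surface of column 1) and equate Σ ρ_i t_i down to z_c; mantle fills any gap and the z_c terms cancel.
Column 1: 27.3×2.72 + (z_c − 27.3)×3.35
Column 2: 2.163×0 + x×1.03 + 7.963×2.87 + (z_c − 2.163 − 7.963 − x)×3.35
The z_c×3.35 term appears on both sides and cancels. Collect the known terms of each column as K = Σ(ρt)_known − 3.35 × (depth of known layers): K_1 = 74.256 − 3.35×27.3 = −17.199; K_2 = 22.85381 − 3.35×(2.163 + 7.963) = −11.06829.
Balance: K_1 = K_2 − x×(3.35 − 1.03), so x = (K_2 − K_1)/(3.35 − 1.03) = 6.13071/2.32 = 2.64 km.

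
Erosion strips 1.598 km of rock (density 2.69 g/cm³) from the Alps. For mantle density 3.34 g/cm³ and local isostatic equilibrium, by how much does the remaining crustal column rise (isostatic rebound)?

Unloading: uplift u = e ρ_c/ρ_m = 1.598 km × 2.69/3.34 = 1.29 km.

1.29 km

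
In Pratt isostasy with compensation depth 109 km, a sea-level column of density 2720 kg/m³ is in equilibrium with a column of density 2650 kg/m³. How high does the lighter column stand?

2.88 km

ρ_ref D = ρ (D + h) → h = D (ρ_ref − ρ)/ρ.
h = 109 km × (2720 − 2650)/2650 = 2.88 km.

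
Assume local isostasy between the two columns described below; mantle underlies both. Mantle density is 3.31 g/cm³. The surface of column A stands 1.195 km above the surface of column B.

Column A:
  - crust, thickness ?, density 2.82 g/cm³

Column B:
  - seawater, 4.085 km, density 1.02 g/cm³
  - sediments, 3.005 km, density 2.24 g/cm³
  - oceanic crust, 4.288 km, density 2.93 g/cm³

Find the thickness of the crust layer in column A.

Take the compensation level at the base of the deeper column (depth z_c below the surface of column A) and equate Σ ρ_i t_i down to z_c; mantle fills any gap and the z_c terms cancel.
Column A: x×2.82 + (z_c − 0 − x)×3.31
Column B: 1.195×0 + 4.085×1.02 + 3.005×2.24 + 4.288×2.93 + (z_c − 1.195 − 11.378)×3.31
The z_c×3.31 term appears on both sides and cancels. Collect the known terms of each column as K = Σ(ρt)_known − 3.31 × (depth of known layers): K_A = 0 − 3.31×0 = 0; K_B = 23.46174 − 3.31×(1.195 + 11.378) = −18.15489.
Balance: K_A − x×(3.31 − 2.82) = K_B, so x = (K_A − K_B)/(3.31 − 2.82) = 18.1549/0.49 = 37.1 km.

37.1 km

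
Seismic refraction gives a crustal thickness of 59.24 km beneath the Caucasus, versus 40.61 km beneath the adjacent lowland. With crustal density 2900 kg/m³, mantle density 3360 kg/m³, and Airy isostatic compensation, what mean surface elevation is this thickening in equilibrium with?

Excess crust Δ = 59.24 km − 40.61 km = 18.63 km, split between elevation h and root r with h + r = Δ.
Airy balance ρ_c h = (ρ_m − ρ_c) r gives r = h ρ_c/(ρ_m − ρ_c), so h (1 + ρ_c/(ρ_m − ρ_c)) = Δ, i.e. h = Δ (ρ_m − ρ_c)/ρ_m.
h = 18.63 km × 460/3360 = 2.55 km.

2.55 km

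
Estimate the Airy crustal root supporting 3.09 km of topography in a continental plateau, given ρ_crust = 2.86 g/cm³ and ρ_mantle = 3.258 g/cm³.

22.2 km

Balancing pressure at the compensation depth: the weight of the topography is balanced by the buoyancy of the root, ρ_c h = (ρ_m − ρ_c) r.
r = h · ρ_c / (ρ_m − ρ_c) = 3.09 km × 2.86 / (3.258 − 2.86) = 22.2 km.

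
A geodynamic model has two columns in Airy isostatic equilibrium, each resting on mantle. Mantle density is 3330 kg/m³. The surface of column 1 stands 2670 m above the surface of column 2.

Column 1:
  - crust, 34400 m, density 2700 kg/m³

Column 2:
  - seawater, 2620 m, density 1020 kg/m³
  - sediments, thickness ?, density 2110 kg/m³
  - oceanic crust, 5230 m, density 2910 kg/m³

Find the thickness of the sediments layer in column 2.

3710 m

Take the compensation level at the base of the deeper column (depth z_c below the surface of column 1) and equate Σ ρ_i t_i down to z_c; mantle fills any gap and the z_c terms cancel.
Column 1: 34400×2700 + (z_c − 34400)×3330
Column 2: 2670×0 + 2620×1020 + x×2110 + 5230×2910 + (z_c − 2670 − 7850 − x)×3330
The z_c×3330 term appears on both sides and cancels. Collect the known terms of each column as K = Σ(ρt)_known − 3330 × (depth of known layers): K_1 = 92880000 − 3330×34400 = −21672000; K_2 = 17891700 − 3330×(2670 + 7850) = −17139900.
Balance: K_1 = K_2 − x×(3330 − 2110), so x = (K_2 − K_1)/(3330 − 2110) = 4532100/1220 = 3710 m.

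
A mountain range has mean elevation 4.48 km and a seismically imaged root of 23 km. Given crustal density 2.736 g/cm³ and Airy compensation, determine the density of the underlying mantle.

3.27 g/cm³

Airy balance: ρ_c h = (ρ_m − ρ_c) r → ρ_m = ρ_c (1 + h/r).
ρ_m = 2.736 × (1 + 4.48 km/23 km) = 3.27 g/cm³.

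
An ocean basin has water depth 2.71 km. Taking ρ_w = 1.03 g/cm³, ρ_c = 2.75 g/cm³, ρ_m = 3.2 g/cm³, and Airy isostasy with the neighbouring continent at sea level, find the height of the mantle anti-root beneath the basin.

10.4 km

Equating mass per unit area of the two columns: replacing crust with seawater at the top is compensated by replacing crust with mantle at the base: d (ρ_c − ρ_w) = a (ρ_m − ρ_c).
a = d (ρ_c − ρ_w)/(ρ_m − ρ_c) = 2.71 km × 1.72/0.45 = 10.4 km.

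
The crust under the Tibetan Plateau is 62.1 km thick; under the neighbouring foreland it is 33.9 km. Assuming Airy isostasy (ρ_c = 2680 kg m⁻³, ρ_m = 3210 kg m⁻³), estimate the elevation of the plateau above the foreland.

4.66 km

Excess crust Δ = 62.1 km − 33.9 km = 28.2 km, split between elevation h and root r with h + r = Δ.
Airy balance ρ_c h = (ρ_m − ρ_c) r gives r = h ρ_c/(ρ_m − ρ_c), so h (1 + ρ_c/(ρ_m − ρ_c)) = Δ, i.e. h = Δ (ρ_m − ρ_c)/ρ_m.
h = 28.2 km × 530/3210 = 4.66 km.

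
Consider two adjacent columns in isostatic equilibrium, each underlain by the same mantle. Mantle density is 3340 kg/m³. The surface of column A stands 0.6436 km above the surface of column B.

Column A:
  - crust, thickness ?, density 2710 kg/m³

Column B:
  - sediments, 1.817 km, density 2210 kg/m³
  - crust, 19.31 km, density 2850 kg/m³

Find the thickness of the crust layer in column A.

21.7 km

Take the compensation level at the base of the deeper column (depth z_c below the surface of column A) and equate Σ ρ_i t_i down to z_c; mantle fills any gap and the z_c terms cancel.
Column A: x×2710 + (z_c − 0 − x)×3340
Column B: 0.6436×0 + 1.817×2210 + 19.31×2850 + (z_c − 0.6436 − 21.127)×3340
The z_c×3340 term appears on both sides and cancels. Collect the known terms of each column as K = Σ(ρt)_known − 3340 × (depth of known layers): K_A = 0 − 3340×0 = 0; K_B = 59049.07 − 3340×(0.6436 + 21.127) = −13664.734.
Balance: K_A − x×(3340 − 2710) = K_B, so x = (K_A − K_B)/(3340 − 2710) = 13664.7/630 = 21.7 km.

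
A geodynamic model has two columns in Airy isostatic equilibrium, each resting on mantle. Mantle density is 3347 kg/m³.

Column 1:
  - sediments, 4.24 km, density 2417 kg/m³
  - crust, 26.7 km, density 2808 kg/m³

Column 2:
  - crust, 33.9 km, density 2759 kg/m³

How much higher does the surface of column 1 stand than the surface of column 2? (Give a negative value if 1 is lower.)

−0.478 km

For any compensation level in the mantle, the mantle terms cancel and isostasy reduces to e = (Σt_1 − Σt_2) − (Σ(ρt)_1 − Σ(ρt)_2) / ρ_m.
Σt_1 = 30.94 km; Σt_2 = 33.9 km; Σ(ρt)_1 = 85221.68; Σ(ρt)_2 = 93530.1 (in km·kg/m³).
e = (30.94 − 33.9) − (85221.68 − 93530.1) / 3347 = −0.478 km.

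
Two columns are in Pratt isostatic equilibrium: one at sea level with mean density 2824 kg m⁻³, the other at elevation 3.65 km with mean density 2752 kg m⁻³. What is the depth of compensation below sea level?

ρ_ref D = ρ (D + h) → D (ρ_ref − ρ) = ρ h.
D = ρ h/(ρ_ref − ρ) = 2752 × 3.65 km/(2824 − 2752) = 140 km.

140 km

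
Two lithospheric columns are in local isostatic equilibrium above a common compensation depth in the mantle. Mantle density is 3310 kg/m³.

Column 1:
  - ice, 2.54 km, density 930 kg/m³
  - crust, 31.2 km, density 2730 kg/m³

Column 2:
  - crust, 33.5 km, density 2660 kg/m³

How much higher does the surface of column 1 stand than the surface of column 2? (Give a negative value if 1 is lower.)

0.715 km

For any compensation level in the mantle, the mantle terms cancel and isostasy reduces to e = (Σt_1 − Σt_2) − (Σ(ρt)_1 − Σ(ρt)_2) / ρ_m.
Σt_1 = 33.74 km; Σt_2 = 33.5 km; Σ(ρt)_1 = 87538.2; Σ(ρt)_2 = 89110 (in km·kg/m³).
e = (33.74 − 33.5) − (87538.2 − 89110) / 3310 = 0.715 km.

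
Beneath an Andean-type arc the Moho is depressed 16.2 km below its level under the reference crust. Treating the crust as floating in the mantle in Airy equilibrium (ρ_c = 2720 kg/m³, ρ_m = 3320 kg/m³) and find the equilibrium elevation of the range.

3.57 km

For local isostatic compensation: ρ_c h = (ρ_m − ρ_c) r.
h = r (ρ_m − ρ_c) / ρ_c = 16.2 km × (3320 − 2720) / 2720 = 3.57 km.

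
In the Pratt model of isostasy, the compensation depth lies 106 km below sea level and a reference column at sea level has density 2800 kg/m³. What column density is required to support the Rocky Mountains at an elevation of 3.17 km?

2720 kg/m³

Pratt balance: ρ_ref D = ρ (D + h).
ρ = ρ_ref D/(D + h) = 2800 × 106 km/(106 km + 3.17 km) = 2720 kg/m³.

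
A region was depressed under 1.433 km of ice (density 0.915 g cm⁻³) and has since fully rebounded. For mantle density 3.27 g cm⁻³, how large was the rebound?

Removing the load lets mantle flow back in; uplift u satisfies ρ_ice t = ρ_m u.
u = t ρ_ice/ρ_m = 1.433 km × 0.915/3.27 = 0.401 km.

0.401 km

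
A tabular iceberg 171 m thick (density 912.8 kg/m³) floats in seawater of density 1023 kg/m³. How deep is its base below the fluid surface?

153 m

Draft d = t ρ_obj/ρ_fluid = 171 m × 912.8/1023 = 153 m.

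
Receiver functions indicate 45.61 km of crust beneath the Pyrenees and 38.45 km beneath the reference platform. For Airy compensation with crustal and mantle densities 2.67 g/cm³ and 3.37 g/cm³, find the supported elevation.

1.49 km

Excess crust Δ = 45.61 km − 38.45 km = 7.16 km, split between elevation h and root r with h + r = Δ.
Airy balance ρ_c h = (ρ_m − ρ_c) r gives r = h ρ_c/(ρ_m − ρ_c), so h (1 + ρ_c/(ρ_m − ρ_c)) = Δ, i.e. h = Δ (ρ_m − ρ_c)/ρ_m.
h = 7.16 km × 0.7/3.37 = 1.49 km.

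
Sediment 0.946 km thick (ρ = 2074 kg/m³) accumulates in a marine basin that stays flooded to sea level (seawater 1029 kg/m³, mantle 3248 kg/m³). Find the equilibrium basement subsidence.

Submarine loading: the sediment displaces seawater, and the subsidence is in turn flooded, so s (ρ_m − ρ_w) = t (ρ_sed − ρ_w).
s = 0.946 km × (2074 − 1029) / (3248 − 1029) = 0.446 km.

0.446 km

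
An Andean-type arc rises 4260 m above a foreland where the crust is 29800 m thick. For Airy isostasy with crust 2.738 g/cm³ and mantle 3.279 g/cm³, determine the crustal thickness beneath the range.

55600 m

Root depth r = h ρ_c / (ρ_m − ρ_c) = 4260 m × 2.738 / 0.541 = 21560 m.
Total thickness = T + h + r = 29800 m + 4260 m + 21560 m = 55600 m.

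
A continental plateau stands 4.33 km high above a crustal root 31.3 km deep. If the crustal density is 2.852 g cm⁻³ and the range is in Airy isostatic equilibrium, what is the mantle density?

Airy balance: ρ_c h = (ρ_m − ρ_c) r → ρ_m = ρ_c (1 + h/r).
ρ_m = 2.852 × (1 + 4.33 km/31.3 km) = 3.25 g cm⁻³.

3.25 g cm⁻³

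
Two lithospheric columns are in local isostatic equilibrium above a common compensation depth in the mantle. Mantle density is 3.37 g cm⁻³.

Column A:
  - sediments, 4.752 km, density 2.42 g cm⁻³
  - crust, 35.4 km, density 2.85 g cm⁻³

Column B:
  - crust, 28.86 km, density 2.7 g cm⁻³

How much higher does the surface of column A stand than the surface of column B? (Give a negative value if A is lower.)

1.06 km

For any compensation level in the mantle, the mantle terms cancel and isostasy reduces to e = (Σt_A − Σt_B) − (Σ(ρt)_A − Σ(ρt)_B) / ρ_m.
Σt_A = 40.152 km; Σt_B = 28.86 km; Σ(ρt)_A = 112.38984; Σ(ρt)_B = 77.922 (in km·g cm⁻³).
e = (40.152 − 28.86) − (112.38984 − 77.922) / 3.37 = 1.06 km.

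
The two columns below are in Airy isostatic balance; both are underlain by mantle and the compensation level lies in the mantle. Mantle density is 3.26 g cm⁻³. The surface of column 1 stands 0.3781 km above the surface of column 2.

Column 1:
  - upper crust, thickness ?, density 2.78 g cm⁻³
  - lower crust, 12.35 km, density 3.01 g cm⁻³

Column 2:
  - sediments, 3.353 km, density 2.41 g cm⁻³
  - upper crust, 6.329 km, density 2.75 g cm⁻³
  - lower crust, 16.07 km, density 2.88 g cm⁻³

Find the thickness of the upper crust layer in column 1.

Take the compensation level at the base of the deeper column (depth z_c below the surface of column 1) and equate Σ ρ_i t_i down to z_c; mantle fills any gap and the z_c terms cancel.
Column 1: x×2.78 + 12.35×3.01 + (z_c − 12.35 − x)×3.26
Column 2: 0.3781×0 + 3.353×2.41 + 6.329×2.75 + 16.07×2.88 + (z_c − 0.3781 − 25.752)×3.26
The z_c×3.26 term appears on both sides and cancels. Collect the known terms of each column as K = Σ(ρt)_known − 3.26 × (depth of known layers): K_1 = 37.1735 − 3.26×12.35 = −3.0875; K_2 = 71.76708 − 3.26×(0.3781 + 25.752) = −13.417046.
Balance: K_1 − x×(3.26 − 2.78) = K_2, so x = (K_1 − K_2)/(3.26 − 2.78) = 10.3295/0.48 = 21.5 km.

21.5 km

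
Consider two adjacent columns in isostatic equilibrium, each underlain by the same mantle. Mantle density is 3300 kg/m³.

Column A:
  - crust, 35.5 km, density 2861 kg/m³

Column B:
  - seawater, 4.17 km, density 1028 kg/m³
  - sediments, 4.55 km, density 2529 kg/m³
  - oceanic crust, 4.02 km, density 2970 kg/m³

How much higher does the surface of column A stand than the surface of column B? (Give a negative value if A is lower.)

0.387 km

For any compensation level in the mantle, the mantle terms cancel and isostasy reduces to e = (Σt_A − Σt_B) − (Σ(ρt)_A − Σ(ρt)_B) / ρ_m.
Σt_A = 35.5 km; Σt_B = 12.74 km; Σ(ρt)_A = 101565.5; Σ(ρt)_B = 27733.11 (in km·kg/m³).
e = (35.5 − 12.74) − (101565.5 − 27733.11) / 3300 = 0.387 km.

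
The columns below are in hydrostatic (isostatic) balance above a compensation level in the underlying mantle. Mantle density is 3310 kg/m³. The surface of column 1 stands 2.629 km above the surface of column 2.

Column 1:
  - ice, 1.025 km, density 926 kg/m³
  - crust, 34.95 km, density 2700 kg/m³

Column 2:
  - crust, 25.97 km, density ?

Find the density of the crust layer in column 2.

Take the compensation level at the base of the deeper column (depth z_c below the surface of column 1) and equate Σ ρ_i t_i down to z_c; mantle fills any gap and the z_c terms cancel.
Column 1: 1.025×926 + 34.95×2700 + (z_c − 35.975)×3310
Column 2: 2.629×0 + 25.97×ρ + (z_c − 2.629 − 25.97)×3310
The z_c×3310 term appears on both sides and cancels. Collect the known terms of each column as K = Σ(ρt)_known − 3310 × (depth of known layers): K_1 = 95314.15 − 3310×35.975 = −23763.1; K_2 = 0 − 3310×(2.629 + 25.97) = −94662.69.
Balance: K_1 = K_2 + 25.97×ρ, so ρ = (K_1 − K_2)/25.97 = 70899.6/25.97 = 2730 kg/m³.

2730 kg/m³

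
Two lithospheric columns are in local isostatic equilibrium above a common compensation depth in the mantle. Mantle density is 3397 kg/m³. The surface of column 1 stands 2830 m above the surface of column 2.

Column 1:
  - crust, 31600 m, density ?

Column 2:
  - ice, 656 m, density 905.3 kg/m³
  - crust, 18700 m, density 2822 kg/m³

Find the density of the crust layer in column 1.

2700 kg/m³

Take the compensation level at the base of the deeper column (depth z_c below the surface of column 1) and equate Σ ρ_i t_i down to z_c; mantle fills any gap and the z_c terms cancel.
Column 1: 31600×ρ + (z_c − 31600)×3397
Column 2: 2830×0 + 656×905.3 + 18700×2822 + (z_c − 2830 − 19356)×3397
The z_c×3397 term appears on both sides and cancels. Collect the known terms of each column as K = Σ(ρt)_known − 3397 × (depth of known layers): K_1 = 0 − 3397×31600 = −107345200; K_2 = 53365276.8 − 3397×(2830 + 19356) = −22000565.2.
Balance: K_1 + 31600×ρ = K_2, so ρ = (K_2 − K_1)/31600 = 85344600/31600 = 2700 kg/m³.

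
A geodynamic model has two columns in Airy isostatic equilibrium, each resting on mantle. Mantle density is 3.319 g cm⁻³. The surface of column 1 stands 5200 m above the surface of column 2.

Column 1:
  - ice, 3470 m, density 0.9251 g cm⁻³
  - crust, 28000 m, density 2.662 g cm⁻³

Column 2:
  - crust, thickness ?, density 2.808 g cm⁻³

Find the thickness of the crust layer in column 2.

Take the compensation level at the base of the deeper column (depth z_c below the surface of column 1) and equate Σ ρ_i t_i down to z_c; mantle fills any gap and the z_c terms cancel.
Column 1: 3470×0.9251 + 28000×2.662 + (z_c − 31470)×3.319
Column 2: 5200×0 + x×2.808 + (z_c − 5200 − 0 − x)×3.319
The z_c×3.319 term appears on both sides and cancels. Collect the known terms of each column as K = Σ(ρt)_known − 3.319 × (depth of known layers): K_1 = 77746.097 − 3.319×31470 = −26702.833; K_2 = 0 − 3.319×(5200 + 0) = −17258.8.
Balance: K_1 = K_2 − x×(3.319 − 2.808), so x = (K_2 − K_1)/(3.319 − 2.808) = 9444.03/0.511 = 18500 m.

18500 m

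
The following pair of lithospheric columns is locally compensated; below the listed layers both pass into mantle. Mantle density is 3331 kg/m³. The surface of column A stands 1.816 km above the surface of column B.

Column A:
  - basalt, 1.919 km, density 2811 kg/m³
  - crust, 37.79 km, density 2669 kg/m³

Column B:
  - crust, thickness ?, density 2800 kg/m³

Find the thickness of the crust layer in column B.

Take the compensation level at the base of the deeper column (depth z_c below the surface of column A) and equate Σ ρ_i t_i down to z_c; mantle fills any gap and the z_c terms cancel.
Column A: 1.919×2811 + 37.79×2669 + (z_c − 39.709)×3331
Column B: 1.816×0 + x×2800 + (z_c − 1.816 − 0 − x)×3331
The z_c×3331 term appears on both sides and cancels. Collect the known terms of each column as K = Σ(ρt)_known − 3331 × (depth of known layers): K_A = 106255.819 − 3331×39.709 = −26014.86; K_B = 0 − 3331×(1.816 + 0) = −6049.096.
Balance: K_A = K_B − x×(3331 − 2800), so x = (K_B − K_A)/(3331 − 2800) = 19965.8/531 = 37.6 km.

37.6 km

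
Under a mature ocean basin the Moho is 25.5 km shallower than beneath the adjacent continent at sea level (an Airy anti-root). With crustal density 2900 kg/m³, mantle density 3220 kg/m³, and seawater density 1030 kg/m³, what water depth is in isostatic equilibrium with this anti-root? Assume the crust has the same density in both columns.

Replacing a thickness d of crust by seawater at the top must be balanced by replacing crust with mantle at the base: d (ρ_c − ρ_w) = a (ρ_m − ρ_c).
d = a (ρ_m − ρ_c)/(ρ_c − ρ_w) = 25.5 km × 320/1870 = 4.36 km.

4.36 km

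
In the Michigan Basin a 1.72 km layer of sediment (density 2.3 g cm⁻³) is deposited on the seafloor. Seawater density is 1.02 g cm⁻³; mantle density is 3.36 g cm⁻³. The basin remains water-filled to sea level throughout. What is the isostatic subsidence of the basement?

0.941 km

Submarine loading: the sediment displaces seawater, and the subsidence is in turn flooded, so s (ρ_m − ρ_w) = t (ρ_sed − ρ_w).
s = 1.72 km × (2.3 − 1.02) / (3.36 − 1.02) = 0.941 km.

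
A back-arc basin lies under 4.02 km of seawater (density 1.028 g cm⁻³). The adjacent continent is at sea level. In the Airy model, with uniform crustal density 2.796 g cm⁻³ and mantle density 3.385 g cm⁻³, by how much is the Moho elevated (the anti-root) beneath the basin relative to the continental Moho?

12.1 km

Balancing pressure at the compensation depth: replacing crust with seawater at the top is compensated by replacing crust with mantle at the base: d (ρ_c − ρ_w) = a (ρ_m − ρ_c).
a = d (ρ_c − ρ_w)/(ρ_m − ρ_c) = 4.02 km × 1.768/0.589 = 12.1 km.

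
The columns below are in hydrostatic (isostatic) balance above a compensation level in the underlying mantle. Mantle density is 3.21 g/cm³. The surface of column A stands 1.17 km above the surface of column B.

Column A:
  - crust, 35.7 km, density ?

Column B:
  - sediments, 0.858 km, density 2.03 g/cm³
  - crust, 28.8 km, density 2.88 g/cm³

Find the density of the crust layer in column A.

2.81 g/cm³

Take the compensation level at the base of the deeper column (depth z_c below the surface of column A) and equate Σ ρ_i t_i down to z_c; mantle fills any gap and the z_c terms cancel.
Column A: 35.7×ρ + (z_c − 35.7)×3.21
Column B: 1.17×0 + 0.858×2.03 + 28.8×2.88 + (z_c − 1.17 − 29.658)×3.21
The z_c×3.21 term appears on both sides and cancels. Collect the known terms of each column as K = Σ(ρt)_known − 3.21 × (depth of known layers): K_A = 0 − 3.21×35.7 = −114.597; K_B = 84.68574 − 3.21×(1.17 + 29.658) = −14.27214.
Balance: K_A + 35.7×ρ = K_B, so ρ = (K_B − K_A)/35.7 = 100.325/35.7 = 2.81 g/cm³.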